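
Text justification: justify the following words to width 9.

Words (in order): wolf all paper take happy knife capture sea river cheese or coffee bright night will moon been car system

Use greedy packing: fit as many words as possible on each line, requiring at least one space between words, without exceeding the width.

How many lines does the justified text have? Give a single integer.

Answer: 14

Derivation:
Line 1: ['wolf', 'all'] (min_width=8, slack=1)
Line 2: ['paper'] (min_width=5, slack=4)
Line 3: ['take'] (min_width=4, slack=5)
Line 4: ['happy'] (min_width=5, slack=4)
Line 5: ['knife'] (min_width=5, slack=4)
Line 6: ['capture'] (min_width=7, slack=2)
Line 7: ['sea', 'river'] (min_width=9, slack=0)
Line 8: ['cheese', 'or'] (min_width=9, slack=0)
Line 9: ['coffee'] (min_width=6, slack=3)
Line 10: ['bright'] (min_width=6, slack=3)
Line 11: ['night'] (min_width=5, slack=4)
Line 12: ['will', 'moon'] (min_width=9, slack=0)
Line 13: ['been', 'car'] (min_width=8, slack=1)
Line 14: ['system'] (min_width=6, slack=3)
Total lines: 14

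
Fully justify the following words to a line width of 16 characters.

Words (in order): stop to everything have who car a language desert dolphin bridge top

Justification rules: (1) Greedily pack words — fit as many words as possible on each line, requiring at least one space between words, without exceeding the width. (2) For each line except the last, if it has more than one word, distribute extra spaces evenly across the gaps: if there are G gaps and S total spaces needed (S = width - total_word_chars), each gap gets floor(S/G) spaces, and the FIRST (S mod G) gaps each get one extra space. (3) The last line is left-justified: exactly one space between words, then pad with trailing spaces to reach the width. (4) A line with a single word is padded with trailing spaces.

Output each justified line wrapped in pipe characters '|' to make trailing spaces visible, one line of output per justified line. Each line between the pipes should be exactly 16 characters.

Answer: |stop          to|
|everything  have|
|who     car    a|
|language  desert|
|dolphin   bridge|
|top             |

Derivation:
Line 1: ['stop', 'to'] (min_width=7, slack=9)
Line 2: ['everything', 'have'] (min_width=15, slack=1)
Line 3: ['who', 'car', 'a'] (min_width=9, slack=7)
Line 4: ['language', 'desert'] (min_width=15, slack=1)
Line 5: ['dolphin', 'bridge'] (min_width=14, slack=2)
Line 6: ['top'] (min_width=3, slack=13)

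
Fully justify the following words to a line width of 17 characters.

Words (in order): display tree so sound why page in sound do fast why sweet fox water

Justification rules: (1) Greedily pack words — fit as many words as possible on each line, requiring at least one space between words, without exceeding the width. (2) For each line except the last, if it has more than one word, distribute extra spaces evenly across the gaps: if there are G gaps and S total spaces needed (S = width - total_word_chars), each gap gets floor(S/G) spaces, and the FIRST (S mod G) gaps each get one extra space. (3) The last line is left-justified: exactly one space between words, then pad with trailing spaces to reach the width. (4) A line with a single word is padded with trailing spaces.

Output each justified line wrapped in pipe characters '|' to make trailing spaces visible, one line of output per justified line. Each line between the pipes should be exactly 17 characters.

Line 1: ['display', 'tree', 'so'] (min_width=15, slack=2)
Line 2: ['sound', 'why', 'page', 'in'] (min_width=17, slack=0)
Line 3: ['sound', 'do', 'fast', 'why'] (min_width=17, slack=0)
Line 4: ['sweet', 'fox', 'water'] (min_width=15, slack=2)

Answer: |display  tree  so|
|sound why page in|
|sound do fast why|
|sweet fox water  |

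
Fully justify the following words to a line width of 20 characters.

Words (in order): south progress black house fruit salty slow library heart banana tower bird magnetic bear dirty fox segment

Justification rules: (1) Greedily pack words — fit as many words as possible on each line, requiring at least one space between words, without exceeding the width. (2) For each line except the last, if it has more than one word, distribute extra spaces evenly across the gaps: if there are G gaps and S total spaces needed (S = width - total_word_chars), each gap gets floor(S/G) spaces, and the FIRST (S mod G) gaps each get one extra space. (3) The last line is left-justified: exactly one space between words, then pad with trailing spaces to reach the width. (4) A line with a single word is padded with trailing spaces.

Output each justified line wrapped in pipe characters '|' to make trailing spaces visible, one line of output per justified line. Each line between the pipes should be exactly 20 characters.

Line 1: ['south', 'progress', 'black'] (min_width=20, slack=0)
Line 2: ['house', 'fruit', 'salty'] (min_width=17, slack=3)
Line 3: ['slow', 'library', 'heart'] (min_width=18, slack=2)
Line 4: ['banana', 'tower', 'bird'] (min_width=17, slack=3)
Line 5: ['magnetic', 'bear', 'dirty'] (min_width=19, slack=1)
Line 6: ['fox', 'segment'] (min_width=11, slack=9)

Answer: |south progress black|
|house   fruit  salty|
|slow  library  heart|
|banana   tower  bird|
|magnetic  bear dirty|
|fox segment         |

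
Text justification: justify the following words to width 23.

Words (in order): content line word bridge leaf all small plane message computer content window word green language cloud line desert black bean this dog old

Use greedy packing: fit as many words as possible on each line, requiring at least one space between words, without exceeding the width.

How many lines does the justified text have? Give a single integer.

Answer: 7

Derivation:
Line 1: ['content', 'line', 'word'] (min_width=17, slack=6)
Line 2: ['bridge', 'leaf', 'all', 'small'] (min_width=21, slack=2)
Line 3: ['plane', 'message', 'computer'] (min_width=22, slack=1)
Line 4: ['content', 'window', 'word'] (min_width=19, slack=4)
Line 5: ['green', 'language', 'cloud'] (min_width=20, slack=3)
Line 6: ['line', 'desert', 'black', 'bean'] (min_width=22, slack=1)
Line 7: ['this', 'dog', 'old'] (min_width=12, slack=11)
Total lines: 7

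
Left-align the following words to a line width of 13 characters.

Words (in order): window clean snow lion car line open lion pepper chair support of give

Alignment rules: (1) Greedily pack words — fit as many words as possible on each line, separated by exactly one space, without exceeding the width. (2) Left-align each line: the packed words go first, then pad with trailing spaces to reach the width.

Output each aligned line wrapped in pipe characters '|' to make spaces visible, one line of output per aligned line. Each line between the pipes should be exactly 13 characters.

Answer: |window clean |
|snow lion car|
|line open    |
|lion pepper  |
|chair support|
|of give      |

Derivation:
Line 1: ['window', 'clean'] (min_width=12, slack=1)
Line 2: ['snow', 'lion', 'car'] (min_width=13, slack=0)
Line 3: ['line', 'open'] (min_width=9, slack=4)
Line 4: ['lion', 'pepper'] (min_width=11, slack=2)
Line 5: ['chair', 'support'] (min_width=13, slack=0)
Line 6: ['of', 'give'] (min_width=7, slack=6)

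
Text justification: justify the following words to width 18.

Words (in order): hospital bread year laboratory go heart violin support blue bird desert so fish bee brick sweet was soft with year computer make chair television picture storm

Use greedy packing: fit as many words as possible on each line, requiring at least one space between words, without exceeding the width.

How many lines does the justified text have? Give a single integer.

Answer: 10

Derivation:
Line 1: ['hospital', 'bread'] (min_width=14, slack=4)
Line 2: ['year', 'laboratory', 'go'] (min_width=18, slack=0)
Line 3: ['heart', 'violin'] (min_width=12, slack=6)
Line 4: ['support', 'blue', 'bird'] (min_width=17, slack=1)
Line 5: ['desert', 'so', 'fish', 'bee'] (min_width=18, slack=0)
Line 6: ['brick', 'sweet', 'was'] (min_width=15, slack=3)
Line 7: ['soft', 'with', 'year'] (min_width=14, slack=4)
Line 8: ['computer', 'make'] (min_width=13, slack=5)
Line 9: ['chair', 'television'] (min_width=16, slack=2)
Line 10: ['picture', 'storm'] (min_width=13, slack=5)
Total lines: 10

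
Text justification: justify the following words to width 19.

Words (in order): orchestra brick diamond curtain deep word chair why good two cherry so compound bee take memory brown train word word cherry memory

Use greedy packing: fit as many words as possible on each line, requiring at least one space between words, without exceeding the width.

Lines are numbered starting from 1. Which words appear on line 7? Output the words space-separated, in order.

Answer: word word cherry

Derivation:
Line 1: ['orchestra', 'brick'] (min_width=15, slack=4)
Line 2: ['diamond', 'curtain'] (min_width=15, slack=4)
Line 3: ['deep', 'word', 'chair', 'why'] (min_width=19, slack=0)
Line 4: ['good', 'two', 'cherry', 'so'] (min_width=18, slack=1)
Line 5: ['compound', 'bee', 'take'] (min_width=17, slack=2)
Line 6: ['memory', 'brown', 'train'] (min_width=18, slack=1)
Line 7: ['word', 'word', 'cherry'] (min_width=16, slack=3)
Line 8: ['memory'] (min_width=6, slack=13)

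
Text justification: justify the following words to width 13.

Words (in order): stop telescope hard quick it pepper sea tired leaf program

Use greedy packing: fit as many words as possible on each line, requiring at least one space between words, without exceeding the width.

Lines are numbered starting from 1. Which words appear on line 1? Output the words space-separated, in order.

Answer: stop

Derivation:
Line 1: ['stop'] (min_width=4, slack=9)
Line 2: ['telescope'] (min_width=9, slack=4)
Line 3: ['hard', 'quick', 'it'] (min_width=13, slack=0)
Line 4: ['pepper', 'sea'] (min_width=10, slack=3)
Line 5: ['tired', 'leaf'] (min_width=10, slack=3)
Line 6: ['program'] (min_width=7, slack=6)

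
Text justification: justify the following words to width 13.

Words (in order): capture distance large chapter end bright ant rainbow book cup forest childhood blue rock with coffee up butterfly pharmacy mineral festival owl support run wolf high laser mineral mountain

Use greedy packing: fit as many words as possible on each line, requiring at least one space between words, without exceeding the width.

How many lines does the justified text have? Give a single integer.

Answer: 18

Derivation:
Line 1: ['capture'] (min_width=7, slack=6)
Line 2: ['distance'] (min_width=8, slack=5)
Line 3: ['large', 'chapter'] (min_width=13, slack=0)
Line 4: ['end', 'bright'] (min_width=10, slack=3)
Line 5: ['ant', 'rainbow'] (min_width=11, slack=2)
Line 6: ['book', 'cup'] (min_width=8, slack=5)
Line 7: ['forest'] (min_width=6, slack=7)
Line 8: ['childhood'] (min_width=9, slack=4)
Line 9: ['blue', 'rock'] (min_width=9, slack=4)
Line 10: ['with', 'coffee'] (min_width=11, slack=2)
Line 11: ['up', 'butterfly'] (min_width=12, slack=1)
Line 12: ['pharmacy'] (min_width=8, slack=5)
Line 13: ['mineral'] (min_width=7, slack=6)
Line 14: ['festival', 'owl'] (min_width=12, slack=1)
Line 15: ['support', 'run'] (min_width=11, slack=2)
Line 16: ['wolf', 'high'] (min_width=9, slack=4)
Line 17: ['laser', 'mineral'] (min_width=13, slack=0)
Line 18: ['mountain'] (min_width=8, slack=5)
Total lines: 18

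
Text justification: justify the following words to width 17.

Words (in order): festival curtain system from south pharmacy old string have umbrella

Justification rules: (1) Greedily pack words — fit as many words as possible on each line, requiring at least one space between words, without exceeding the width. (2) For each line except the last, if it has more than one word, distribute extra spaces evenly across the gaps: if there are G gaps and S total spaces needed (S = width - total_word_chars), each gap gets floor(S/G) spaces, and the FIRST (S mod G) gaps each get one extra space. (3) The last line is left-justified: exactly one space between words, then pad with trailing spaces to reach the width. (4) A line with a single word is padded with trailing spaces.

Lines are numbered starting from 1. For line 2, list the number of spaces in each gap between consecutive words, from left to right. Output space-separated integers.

Line 1: ['festival', 'curtain'] (min_width=16, slack=1)
Line 2: ['system', 'from', 'south'] (min_width=17, slack=0)
Line 3: ['pharmacy', 'old'] (min_width=12, slack=5)
Line 4: ['string', 'have'] (min_width=11, slack=6)
Line 5: ['umbrella'] (min_width=8, slack=9)

Answer: 1 1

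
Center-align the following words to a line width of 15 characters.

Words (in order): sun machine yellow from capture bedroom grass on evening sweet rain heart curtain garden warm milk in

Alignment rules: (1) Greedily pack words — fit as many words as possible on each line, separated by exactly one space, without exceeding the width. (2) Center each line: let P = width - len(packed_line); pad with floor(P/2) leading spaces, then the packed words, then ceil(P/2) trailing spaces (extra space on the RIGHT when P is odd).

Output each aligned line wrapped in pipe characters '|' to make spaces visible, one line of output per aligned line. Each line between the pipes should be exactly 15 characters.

Line 1: ['sun', 'machine'] (min_width=11, slack=4)
Line 2: ['yellow', 'from'] (min_width=11, slack=4)
Line 3: ['capture', 'bedroom'] (min_width=15, slack=0)
Line 4: ['grass', 'on'] (min_width=8, slack=7)
Line 5: ['evening', 'sweet'] (min_width=13, slack=2)
Line 6: ['rain', 'heart'] (min_width=10, slack=5)
Line 7: ['curtain', 'garden'] (min_width=14, slack=1)
Line 8: ['warm', 'milk', 'in'] (min_width=12, slack=3)

Answer: |  sun machine  |
|  yellow from  |
|capture bedroom|
|   grass on    |
| evening sweet |
|  rain heart   |
|curtain garden |
| warm milk in  |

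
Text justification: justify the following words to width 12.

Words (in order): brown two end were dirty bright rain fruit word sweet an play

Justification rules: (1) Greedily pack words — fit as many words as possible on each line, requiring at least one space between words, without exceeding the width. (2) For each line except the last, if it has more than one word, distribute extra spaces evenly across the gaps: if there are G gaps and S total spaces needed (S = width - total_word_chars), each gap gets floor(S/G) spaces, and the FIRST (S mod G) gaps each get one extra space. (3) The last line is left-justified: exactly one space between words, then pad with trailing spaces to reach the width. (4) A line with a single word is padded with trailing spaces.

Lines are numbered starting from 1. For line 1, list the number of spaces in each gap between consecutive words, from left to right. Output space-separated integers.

Line 1: ['brown', 'two'] (min_width=9, slack=3)
Line 2: ['end', 'were'] (min_width=8, slack=4)
Line 3: ['dirty', 'bright'] (min_width=12, slack=0)
Line 4: ['rain', 'fruit'] (min_width=10, slack=2)
Line 5: ['word', 'sweet'] (min_width=10, slack=2)
Line 6: ['an', 'play'] (min_width=7, slack=5)

Answer: 4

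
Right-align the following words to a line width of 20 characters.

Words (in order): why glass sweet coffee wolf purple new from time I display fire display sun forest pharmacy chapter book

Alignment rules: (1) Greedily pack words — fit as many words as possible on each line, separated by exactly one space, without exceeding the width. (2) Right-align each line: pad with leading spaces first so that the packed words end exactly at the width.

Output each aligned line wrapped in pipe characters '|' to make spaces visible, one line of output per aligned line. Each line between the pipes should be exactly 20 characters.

Line 1: ['why', 'glass', 'sweet'] (min_width=15, slack=5)
Line 2: ['coffee', 'wolf', 'purple'] (min_width=18, slack=2)
Line 3: ['new', 'from', 'time', 'I'] (min_width=15, slack=5)
Line 4: ['display', 'fire', 'display'] (min_width=20, slack=0)
Line 5: ['sun', 'forest', 'pharmacy'] (min_width=19, slack=1)
Line 6: ['chapter', 'book'] (min_width=12, slack=8)

Answer: |     why glass sweet|
|  coffee wolf purple|
|     new from time I|
|display fire display|
| sun forest pharmacy|
|        chapter book|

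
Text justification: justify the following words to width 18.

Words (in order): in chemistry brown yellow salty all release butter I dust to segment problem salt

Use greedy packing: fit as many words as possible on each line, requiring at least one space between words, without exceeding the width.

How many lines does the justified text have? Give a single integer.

Answer: 5

Derivation:
Line 1: ['in', 'chemistry', 'brown'] (min_width=18, slack=0)
Line 2: ['yellow', 'salty', 'all'] (min_width=16, slack=2)
Line 3: ['release', 'butter', 'I'] (min_width=16, slack=2)
Line 4: ['dust', 'to', 'segment'] (min_width=15, slack=3)
Line 5: ['problem', 'salt'] (min_width=12, slack=6)
Total lines: 5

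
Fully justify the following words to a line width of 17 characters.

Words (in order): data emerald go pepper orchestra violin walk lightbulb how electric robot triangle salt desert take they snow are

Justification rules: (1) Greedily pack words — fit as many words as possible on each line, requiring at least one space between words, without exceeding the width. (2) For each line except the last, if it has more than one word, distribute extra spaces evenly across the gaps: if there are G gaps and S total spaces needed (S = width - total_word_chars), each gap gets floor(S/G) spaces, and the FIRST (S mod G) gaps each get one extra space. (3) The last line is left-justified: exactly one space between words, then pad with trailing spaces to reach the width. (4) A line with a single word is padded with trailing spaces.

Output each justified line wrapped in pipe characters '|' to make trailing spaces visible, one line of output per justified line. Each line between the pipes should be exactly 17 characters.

Answer: |data  emerald  go|
|pepper  orchestra|
|violin       walk|
|lightbulb     how|
|electric    robot|
|triangle     salt|
|desert  take they|
|snow are         |

Derivation:
Line 1: ['data', 'emerald', 'go'] (min_width=15, slack=2)
Line 2: ['pepper', 'orchestra'] (min_width=16, slack=1)
Line 3: ['violin', 'walk'] (min_width=11, slack=6)
Line 4: ['lightbulb', 'how'] (min_width=13, slack=4)
Line 5: ['electric', 'robot'] (min_width=14, slack=3)
Line 6: ['triangle', 'salt'] (min_width=13, slack=4)
Line 7: ['desert', 'take', 'they'] (min_width=16, slack=1)
Line 8: ['snow', 'are'] (min_width=8, slack=9)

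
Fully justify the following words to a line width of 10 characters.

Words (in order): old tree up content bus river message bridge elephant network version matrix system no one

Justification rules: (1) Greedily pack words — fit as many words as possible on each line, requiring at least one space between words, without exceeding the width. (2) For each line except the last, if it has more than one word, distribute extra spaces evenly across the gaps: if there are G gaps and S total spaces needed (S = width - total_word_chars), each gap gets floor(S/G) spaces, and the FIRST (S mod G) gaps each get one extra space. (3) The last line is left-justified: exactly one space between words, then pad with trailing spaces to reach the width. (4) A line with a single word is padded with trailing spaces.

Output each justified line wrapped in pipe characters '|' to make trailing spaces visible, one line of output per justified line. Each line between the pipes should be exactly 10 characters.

Line 1: ['old', 'tree'] (min_width=8, slack=2)
Line 2: ['up', 'content'] (min_width=10, slack=0)
Line 3: ['bus', 'river'] (min_width=9, slack=1)
Line 4: ['message'] (min_width=7, slack=3)
Line 5: ['bridge'] (min_width=6, slack=4)
Line 6: ['elephant'] (min_width=8, slack=2)
Line 7: ['network'] (min_width=7, slack=3)
Line 8: ['version'] (min_width=7, slack=3)
Line 9: ['matrix'] (min_width=6, slack=4)
Line 10: ['system', 'no'] (min_width=9, slack=1)
Line 11: ['one'] (min_width=3, slack=7)

Answer: |old   tree|
|up content|
|bus  river|
|message   |
|bridge    |
|elephant  |
|network   |
|version   |
|matrix    |
|system  no|
|one       |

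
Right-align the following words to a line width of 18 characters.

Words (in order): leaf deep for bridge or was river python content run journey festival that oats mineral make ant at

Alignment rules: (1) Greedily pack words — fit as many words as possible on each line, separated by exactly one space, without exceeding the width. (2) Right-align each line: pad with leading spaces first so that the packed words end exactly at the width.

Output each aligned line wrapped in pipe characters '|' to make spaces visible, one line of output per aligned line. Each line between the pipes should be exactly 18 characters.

Line 1: ['leaf', 'deep', 'for'] (min_width=13, slack=5)
Line 2: ['bridge', 'or', 'was'] (min_width=13, slack=5)
Line 3: ['river', 'python'] (min_width=12, slack=6)
Line 4: ['content', 'run'] (min_width=11, slack=7)
Line 5: ['journey', 'festival'] (min_width=16, slack=2)
Line 6: ['that', 'oats', 'mineral'] (min_width=17, slack=1)
Line 7: ['make', 'ant', 'at'] (min_width=11, slack=7)

Answer: |     leaf deep for|
|     bridge or was|
|      river python|
|       content run|
|  journey festival|
| that oats mineral|
|       make ant at|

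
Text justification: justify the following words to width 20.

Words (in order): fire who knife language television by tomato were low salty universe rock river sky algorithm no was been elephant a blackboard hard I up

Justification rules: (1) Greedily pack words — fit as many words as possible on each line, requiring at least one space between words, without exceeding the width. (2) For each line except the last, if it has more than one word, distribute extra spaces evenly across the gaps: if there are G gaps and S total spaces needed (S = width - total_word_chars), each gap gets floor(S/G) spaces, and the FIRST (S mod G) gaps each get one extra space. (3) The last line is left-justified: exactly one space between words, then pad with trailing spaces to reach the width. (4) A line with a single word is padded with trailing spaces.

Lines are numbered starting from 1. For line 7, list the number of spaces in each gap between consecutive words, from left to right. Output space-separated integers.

Line 1: ['fire', 'who', 'knife'] (min_width=14, slack=6)
Line 2: ['language', 'television'] (min_width=19, slack=1)
Line 3: ['by', 'tomato', 'were', 'low'] (min_width=18, slack=2)
Line 4: ['salty', 'universe', 'rock'] (min_width=19, slack=1)
Line 5: ['river', 'sky', 'algorithm'] (min_width=19, slack=1)
Line 6: ['no', 'was', 'been', 'elephant'] (min_width=20, slack=0)
Line 7: ['a', 'blackboard', 'hard', 'I'] (min_width=19, slack=1)
Line 8: ['up'] (min_width=2, slack=18)

Answer: 2 1 1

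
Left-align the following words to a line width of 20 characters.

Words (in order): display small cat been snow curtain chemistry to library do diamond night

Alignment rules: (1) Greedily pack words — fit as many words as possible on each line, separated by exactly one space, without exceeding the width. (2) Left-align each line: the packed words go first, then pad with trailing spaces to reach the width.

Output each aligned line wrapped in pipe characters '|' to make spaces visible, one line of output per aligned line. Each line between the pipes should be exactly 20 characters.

Line 1: ['display', 'small', 'cat'] (min_width=17, slack=3)
Line 2: ['been', 'snow', 'curtain'] (min_width=17, slack=3)
Line 3: ['chemistry', 'to', 'library'] (min_width=20, slack=0)
Line 4: ['do', 'diamond', 'night'] (min_width=16, slack=4)

Answer: |display small cat   |
|been snow curtain   |
|chemistry to library|
|do diamond night    |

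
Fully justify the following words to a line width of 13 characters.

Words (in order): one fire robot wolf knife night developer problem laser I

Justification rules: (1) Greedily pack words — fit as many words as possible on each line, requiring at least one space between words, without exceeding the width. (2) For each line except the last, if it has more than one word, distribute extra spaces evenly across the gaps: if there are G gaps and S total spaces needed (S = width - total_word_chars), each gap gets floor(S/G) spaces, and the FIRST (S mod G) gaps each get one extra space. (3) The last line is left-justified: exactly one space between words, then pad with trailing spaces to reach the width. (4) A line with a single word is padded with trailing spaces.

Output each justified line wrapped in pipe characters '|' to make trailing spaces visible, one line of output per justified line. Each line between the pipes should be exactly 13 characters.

Answer: |one      fire|
|robot    wolf|
|knife   night|
|developer    |
|problem laser|
|I            |

Derivation:
Line 1: ['one', 'fire'] (min_width=8, slack=5)
Line 2: ['robot', 'wolf'] (min_width=10, slack=3)
Line 3: ['knife', 'night'] (min_width=11, slack=2)
Line 4: ['developer'] (min_width=9, slack=4)
Line 5: ['problem', 'laser'] (min_width=13, slack=0)
Line 6: ['I'] (min_width=1, slack=12)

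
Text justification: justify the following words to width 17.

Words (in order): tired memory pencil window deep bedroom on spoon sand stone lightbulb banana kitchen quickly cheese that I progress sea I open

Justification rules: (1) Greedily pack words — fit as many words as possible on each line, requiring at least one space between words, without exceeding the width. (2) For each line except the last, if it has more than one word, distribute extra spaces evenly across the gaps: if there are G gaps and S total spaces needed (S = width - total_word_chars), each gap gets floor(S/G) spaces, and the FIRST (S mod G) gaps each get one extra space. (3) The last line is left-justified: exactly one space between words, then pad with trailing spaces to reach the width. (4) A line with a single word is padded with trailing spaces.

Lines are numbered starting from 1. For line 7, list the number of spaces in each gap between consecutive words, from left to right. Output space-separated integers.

Line 1: ['tired', 'memory'] (min_width=12, slack=5)
Line 2: ['pencil', 'window'] (min_width=13, slack=4)
Line 3: ['deep', 'bedroom', 'on'] (min_width=15, slack=2)
Line 4: ['spoon', 'sand', 'stone'] (min_width=16, slack=1)
Line 5: ['lightbulb', 'banana'] (min_width=16, slack=1)
Line 6: ['kitchen', 'quickly'] (min_width=15, slack=2)
Line 7: ['cheese', 'that', 'I'] (min_width=13, slack=4)
Line 8: ['progress', 'sea', 'I'] (min_width=14, slack=3)
Line 9: ['open'] (min_width=4, slack=13)

Answer: 3 3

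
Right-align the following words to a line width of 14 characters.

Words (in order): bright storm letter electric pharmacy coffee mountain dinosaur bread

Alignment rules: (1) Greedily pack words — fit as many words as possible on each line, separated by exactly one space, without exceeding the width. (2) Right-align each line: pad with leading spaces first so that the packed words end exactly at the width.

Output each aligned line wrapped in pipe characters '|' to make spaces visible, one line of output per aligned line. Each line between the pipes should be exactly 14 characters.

Answer: |  bright storm|
|        letter|
|      electric|
|      pharmacy|
|        coffee|
|      mountain|
|dinosaur bread|

Derivation:
Line 1: ['bright', 'storm'] (min_width=12, slack=2)
Line 2: ['letter'] (min_width=6, slack=8)
Line 3: ['electric'] (min_width=8, slack=6)
Line 4: ['pharmacy'] (min_width=8, slack=6)
Line 5: ['coffee'] (min_width=6, slack=8)
Line 6: ['mountain'] (min_width=8, slack=6)
Line 7: ['dinosaur', 'bread'] (min_width=14, slack=0)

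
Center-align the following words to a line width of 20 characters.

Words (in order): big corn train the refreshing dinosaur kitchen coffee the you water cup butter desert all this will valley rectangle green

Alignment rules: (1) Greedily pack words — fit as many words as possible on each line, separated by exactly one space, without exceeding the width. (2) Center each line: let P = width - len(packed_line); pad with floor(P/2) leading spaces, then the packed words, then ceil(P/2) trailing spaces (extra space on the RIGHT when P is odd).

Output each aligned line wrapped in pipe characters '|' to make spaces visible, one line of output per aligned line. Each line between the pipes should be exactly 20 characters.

Line 1: ['big', 'corn', 'train', 'the'] (min_width=18, slack=2)
Line 2: ['refreshing', 'dinosaur'] (min_width=19, slack=1)
Line 3: ['kitchen', 'coffee', 'the'] (min_width=18, slack=2)
Line 4: ['you', 'water', 'cup', 'butter'] (min_width=20, slack=0)
Line 5: ['desert', 'all', 'this', 'will'] (min_width=20, slack=0)
Line 6: ['valley', 'rectangle'] (min_width=16, slack=4)
Line 7: ['green'] (min_width=5, slack=15)

Answer: | big corn train the |
|refreshing dinosaur |
| kitchen coffee the |
|you water cup butter|
|desert all this will|
|  valley rectangle  |
|       green        |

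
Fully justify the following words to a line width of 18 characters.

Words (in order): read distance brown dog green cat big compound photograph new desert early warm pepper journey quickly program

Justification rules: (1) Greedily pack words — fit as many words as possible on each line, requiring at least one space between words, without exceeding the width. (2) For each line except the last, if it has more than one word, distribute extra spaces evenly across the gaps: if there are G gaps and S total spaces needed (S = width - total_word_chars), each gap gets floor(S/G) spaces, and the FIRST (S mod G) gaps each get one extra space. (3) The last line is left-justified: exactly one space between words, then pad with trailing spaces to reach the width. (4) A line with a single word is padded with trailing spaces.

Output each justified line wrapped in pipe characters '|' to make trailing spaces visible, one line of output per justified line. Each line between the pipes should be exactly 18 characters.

Line 1: ['read', 'distance'] (min_width=13, slack=5)
Line 2: ['brown', 'dog', 'green'] (min_width=15, slack=3)
Line 3: ['cat', 'big', 'compound'] (min_width=16, slack=2)
Line 4: ['photograph', 'new'] (min_width=14, slack=4)
Line 5: ['desert', 'early', 'warm'] (min_width=17, slack=1)
Line 6: ['pepper', 'journey'] (min_width=14, slack=4)
Line 7: ['quickly', 'program'] (min_width=15, slack=3)

Answer: |read      distance|
|brown   dog  green|
|cat  big  compound|
|photograph     new|
|desert  early warm|
|pepper     journey|
|quickly program   |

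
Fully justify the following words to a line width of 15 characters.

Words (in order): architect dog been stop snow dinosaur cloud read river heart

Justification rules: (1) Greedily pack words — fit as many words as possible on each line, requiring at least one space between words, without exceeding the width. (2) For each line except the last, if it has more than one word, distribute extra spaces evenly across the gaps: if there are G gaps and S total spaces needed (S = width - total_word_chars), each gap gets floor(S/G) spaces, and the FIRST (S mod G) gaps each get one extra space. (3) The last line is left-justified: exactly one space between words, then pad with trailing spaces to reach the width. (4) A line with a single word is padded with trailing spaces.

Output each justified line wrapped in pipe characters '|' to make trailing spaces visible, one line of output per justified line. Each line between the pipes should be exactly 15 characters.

Answer: |architect   dog|
|been  stop snow|
|dinosaur  cloud|
|read      river|
|heart          |

Derivation:
Line 1: ['architect', 'dog'] (min_width=13, slack=2)
Line 2: ['been', 'stop', 'snow'] (min_width=14, slack=1)
Line 3: ['dinosaur', 'cloud'] (min_width=14, slack=1)
Line 4: ['read', 'river'] (min_width=10, slack=5)
Line 5: ['heart'] (min_width=5, slack=10)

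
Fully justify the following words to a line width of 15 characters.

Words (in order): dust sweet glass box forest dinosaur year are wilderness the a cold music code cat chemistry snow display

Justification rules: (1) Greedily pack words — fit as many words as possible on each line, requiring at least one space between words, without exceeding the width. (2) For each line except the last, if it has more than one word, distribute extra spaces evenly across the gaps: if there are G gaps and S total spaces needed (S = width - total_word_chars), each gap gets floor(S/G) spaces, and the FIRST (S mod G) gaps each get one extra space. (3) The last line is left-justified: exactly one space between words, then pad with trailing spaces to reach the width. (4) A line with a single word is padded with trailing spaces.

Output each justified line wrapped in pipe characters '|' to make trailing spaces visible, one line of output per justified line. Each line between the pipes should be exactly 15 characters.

Answer: |dust      sweet|
|glass       box|
|forest dinosaur|
|year        are|
|wilderness  the|
|a   cold  music|
|code        cat|
|chemistry  snow|
|display        |

Derivation:
Line 1: ['dust', 'sweet'] (min_width=10, slack=5)
Line 2: ['glass', 'box'] (min_width=9, slack=6)
Line 3: ['forest', 'dinosaur'] (min_width=15, slack=0)
Line 4: ['year', 'are'] (min_width=8, slack=7)
Line 5: ['wilderness', 'the'] (min_width=14, slack=1)
Line 6: ['a', 'cold', 'music'] (min_width=12, slack=3)
Line 7: ['code', 'cat'] (min_width=8, slack=7)
Line 8: ['chemistry', 'snow'] (min_width=14, slack=1)
Line 9: ['display'] (min_width=7, slack=8)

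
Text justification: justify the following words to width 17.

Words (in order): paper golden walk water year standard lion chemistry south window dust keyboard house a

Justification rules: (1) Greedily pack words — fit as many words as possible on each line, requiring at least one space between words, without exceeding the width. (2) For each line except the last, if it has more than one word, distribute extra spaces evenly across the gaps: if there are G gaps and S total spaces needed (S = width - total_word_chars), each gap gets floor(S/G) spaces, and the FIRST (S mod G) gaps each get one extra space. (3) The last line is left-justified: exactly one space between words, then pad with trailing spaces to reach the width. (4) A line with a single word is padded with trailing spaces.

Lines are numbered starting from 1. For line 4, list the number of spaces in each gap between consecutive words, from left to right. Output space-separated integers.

Line 1: ['paper', 'golden', 'walk'] (min_width=17, slack=0)
Line 2: ['water', 'year'] (min_width=10, slack=7)
Line 3: ['standard', 'lion'] (min_width=13, slack=4)
Line 4: ['chemistry', 'south'] (min_width=15, slack=2)
Line 5: ['window', 'dust'] (min_width=11, slack=6)
Line 6: ['keyboard', 'house', 'a'] (min_width=16, slack=1)

Answer: 3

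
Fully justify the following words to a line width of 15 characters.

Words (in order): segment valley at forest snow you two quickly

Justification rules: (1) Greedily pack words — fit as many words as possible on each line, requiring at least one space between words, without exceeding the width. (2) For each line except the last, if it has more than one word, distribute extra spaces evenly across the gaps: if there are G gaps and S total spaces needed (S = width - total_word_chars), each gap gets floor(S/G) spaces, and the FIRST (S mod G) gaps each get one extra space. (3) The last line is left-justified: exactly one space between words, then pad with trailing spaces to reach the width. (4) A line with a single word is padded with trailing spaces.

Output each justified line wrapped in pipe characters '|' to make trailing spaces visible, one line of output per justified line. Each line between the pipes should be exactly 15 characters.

Answer: |segment  valley|
|at  forest snow|
|you two quickly|

Derivation:
Line 1: ['segment', 'valley'] (min_width=14, slack=1)
Line 2: ['at', 'forest', 'snow'] (min_width=14, slack=1)
Line 3: ['you', 'two', 'quickly'] (min_width=15, slack=0)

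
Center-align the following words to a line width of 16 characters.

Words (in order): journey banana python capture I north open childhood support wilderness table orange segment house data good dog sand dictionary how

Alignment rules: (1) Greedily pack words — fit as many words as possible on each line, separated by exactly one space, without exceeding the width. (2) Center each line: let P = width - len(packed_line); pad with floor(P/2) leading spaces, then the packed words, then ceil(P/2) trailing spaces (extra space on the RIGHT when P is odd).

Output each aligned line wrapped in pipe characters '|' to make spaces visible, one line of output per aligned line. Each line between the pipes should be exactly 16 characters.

Answer: | journey banana |
|python capture I|
|   north open   |
|   childhood    |
|    support     |
|wilderness table|
| orange segment |
|house data good |
|    dog sand    |
| dictionary how |

Derivation:
Line 1: ['journey', 'banana'] (min_width=14, slack=2)
Line 2: ['python', 'capture', 'I'] (min_width=16, slack=0)
Line 3: ['north', 'open'] (min_width=10, slack=6)
Line 4: ['childhood'] (min_width=9, slack=7)
Line 5: ['support'] (min_width=7, slack=9)
Line 6: ['wilderness', 'table'] (min_width=16, slack=0)
Line 7: ['orange', 'segment'] (min_width=14, slack=2)
Line 8: ['house', 'data', 'good'] (min_width=15, slack=1)
Line 9: ['dog', 'sand'] (min_width=8, slack=8)
Line 10: ['dictionary', 'how'] (min_width=14, slack=2)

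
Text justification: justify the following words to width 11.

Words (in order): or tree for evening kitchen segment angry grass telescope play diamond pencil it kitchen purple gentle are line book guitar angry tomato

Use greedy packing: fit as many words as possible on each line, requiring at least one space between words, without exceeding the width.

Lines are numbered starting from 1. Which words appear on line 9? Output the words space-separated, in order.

Line 1: ['or', 'tree', 'for'] (min_width=11, slack=0)
Line 2: ['evening'] (min_width=7, slack=4)
Line 3: ['kitchen'] (min_width=7, slack=4)
Line 4: ['segment'] (min_width=7, slack=4)
Line 5: ['angry', 'grass'] (min_width=11, slack=0)
Line 6: ['telescope'] (min_width=9, slack=2)
Line 7: ['play'] (min_width=4, slack=7)
Line 8: ['diamond'] (min_width=7, slack=4)
Line 9: ['pencil', 'it'] (min_width=9, slack=2)
Line 10: ['kitchen'] (min_width=7, slack=4)
Line 11: ['purple'] (min_width=6, slack=5)
Line 12: ['gentle', 'are'] (min_width=10, slack=1)
Line 13: ['line', 'book'] (min_width=9, slack=2)
Line 14: ['guitar'] (min_width=6, slack=5)
Line 15: ['angry'] (min_width=5, slack=6)
Line 16: ['tomato'] (min_width=6, slack=5)

Answer: pencil it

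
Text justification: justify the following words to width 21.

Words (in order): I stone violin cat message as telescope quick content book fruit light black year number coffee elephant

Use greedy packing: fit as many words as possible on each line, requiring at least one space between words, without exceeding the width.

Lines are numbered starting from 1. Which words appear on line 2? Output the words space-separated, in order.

Answer: message as telescope

Derivation:
Line 1: ['I', 'stone', 'violin', 'cat'] (min_width=18, slack=3)
Line 2: ['message', 'as', 'telescope'] (min_width=20, slack=1)
Line 3: ['quick', 'content', 'book'] (min_width=18, slack=3)
Line 4: ['fruit', 'light', 'black'] (min_width=17, slack=4)
Line 5: ['year', 'number', 'coffee'] (min_width=18, slack=3)
Line 6: ['elephant'] (min_width=8, slack=13)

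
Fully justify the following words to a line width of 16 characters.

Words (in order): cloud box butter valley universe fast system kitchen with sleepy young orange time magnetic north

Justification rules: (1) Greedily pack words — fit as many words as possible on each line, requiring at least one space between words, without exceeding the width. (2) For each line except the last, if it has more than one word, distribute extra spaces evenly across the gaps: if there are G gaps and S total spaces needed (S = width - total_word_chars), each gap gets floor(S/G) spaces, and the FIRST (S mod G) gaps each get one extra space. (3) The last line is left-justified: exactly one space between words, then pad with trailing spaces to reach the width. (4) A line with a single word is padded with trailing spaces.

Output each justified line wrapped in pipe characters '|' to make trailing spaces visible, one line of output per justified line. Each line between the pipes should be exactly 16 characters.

Line 1: ['cloud', 'box', 'butter'] (min_width=16, slack=0)
Line 2: ['valley', 'universe'] (min_width=15, slack=1)
Line 3: ['fast', 'system'] (min_width=11, slack=5)
Line 4: ['kitchen', 'with'] (min_width=12, slack=4)
Line 5: ['sleepy', 'young'] (min_width=12, slack=4)
Line 6: ['orange', 'time'] (min_width=11, slack=5)
Line 7: ['magnetic', 'north'] (min_width=14, slack=2)

Answer: |cloud box butter|
|valley  universe|
|fast      system|
|kitchen     with|
|sleepy     young|
|orange      time|
|magnetic north  |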